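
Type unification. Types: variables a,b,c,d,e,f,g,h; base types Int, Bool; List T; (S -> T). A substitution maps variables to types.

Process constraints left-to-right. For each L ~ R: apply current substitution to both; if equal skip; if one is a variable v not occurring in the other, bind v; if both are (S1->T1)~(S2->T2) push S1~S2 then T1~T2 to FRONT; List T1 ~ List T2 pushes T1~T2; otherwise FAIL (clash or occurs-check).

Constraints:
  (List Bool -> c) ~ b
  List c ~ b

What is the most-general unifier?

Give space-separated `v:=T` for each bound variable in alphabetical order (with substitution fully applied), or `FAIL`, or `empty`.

Answer: FAIL

Derivation:
step 1: unify (List Bool -> c) ~ b  [subst: {-} | 1 pending]
  bind b := (List Bool -> c)
step 2: unify List c ~ (List Bool -> c)  [subst: {b:=(List Bool -> c)} | 0 pending]
  clash: List c vs (List Bool -> c)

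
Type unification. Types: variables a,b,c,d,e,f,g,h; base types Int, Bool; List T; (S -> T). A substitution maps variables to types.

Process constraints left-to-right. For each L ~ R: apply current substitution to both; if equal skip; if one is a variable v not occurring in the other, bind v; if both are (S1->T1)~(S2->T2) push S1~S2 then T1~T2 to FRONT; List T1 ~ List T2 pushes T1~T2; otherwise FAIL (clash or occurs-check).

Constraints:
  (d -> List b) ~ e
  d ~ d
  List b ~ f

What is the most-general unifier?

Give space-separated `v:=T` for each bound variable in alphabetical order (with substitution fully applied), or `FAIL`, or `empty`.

step 1: unify (d -> List b) ~ e  [subst: {-} | 2 pending]
  bind e := (d -> List b)
step 2: unify d ~ d  [subst: {e:=(d -> List b)} | 1 pending]
  -> identical, skip
step 3: unify List b ~ f  [subst: {e:=(d -> List b)} | 0 pending]
  bind f := List b

Answer: e:=(d -> List b) f:=List b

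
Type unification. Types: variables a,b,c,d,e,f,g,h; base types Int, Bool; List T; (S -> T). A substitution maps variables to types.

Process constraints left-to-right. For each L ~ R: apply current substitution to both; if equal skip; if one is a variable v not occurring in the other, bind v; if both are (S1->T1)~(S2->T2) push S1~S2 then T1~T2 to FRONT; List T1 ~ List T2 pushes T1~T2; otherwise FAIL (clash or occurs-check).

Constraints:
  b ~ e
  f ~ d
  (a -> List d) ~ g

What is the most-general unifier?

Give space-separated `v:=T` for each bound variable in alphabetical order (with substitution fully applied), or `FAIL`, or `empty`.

Answer: b:=e f:=d g:=(a -> List d)

Derivation:
step 1: unify b ~ e  [subst: {-} | 2 pending]
  bind b := e
step 2: unify f ~ d  [subst: {b:=e} | 1 pending]
  bind f := d
step 3: unify (a -> List d) ~ g  [subst: {b:=e, f:=d} | 0 pending]
  bind g := (a -> List d)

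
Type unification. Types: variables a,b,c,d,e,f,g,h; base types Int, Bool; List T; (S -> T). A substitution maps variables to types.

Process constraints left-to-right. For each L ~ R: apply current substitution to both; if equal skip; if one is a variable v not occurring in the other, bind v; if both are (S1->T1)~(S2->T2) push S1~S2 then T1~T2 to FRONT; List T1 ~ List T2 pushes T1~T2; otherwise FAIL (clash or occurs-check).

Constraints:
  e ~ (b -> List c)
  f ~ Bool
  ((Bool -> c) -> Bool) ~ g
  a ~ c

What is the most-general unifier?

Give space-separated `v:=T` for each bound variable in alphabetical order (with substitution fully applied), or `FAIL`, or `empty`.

Answer: a:=c e:=(b -> List c) f:=Bool g:=((Bool -> c) -> Bool)

Derivation:
step 1: unify e ~ (b -> List c)  [subst: {-} | 3 pending]
  bind e := (b -> List c)
step 2: unify f ~ Bool  [subst: {e:=(b -> List c)} | 2 pending]
  bind f := Bool
step 3: unify ((Bool -> c) -> Bool) ~ g  [subst: {e:=(b -> List c), f:=Bool} | 1 pending]
  bind g := ((Bool -> c) -> Bool)
step 4: unify a ~ c  [subst: {e:=(b -> List c), f:=Bool, g:=((Bool -> c) -> Bool)} | 0 pending]
  bind a := c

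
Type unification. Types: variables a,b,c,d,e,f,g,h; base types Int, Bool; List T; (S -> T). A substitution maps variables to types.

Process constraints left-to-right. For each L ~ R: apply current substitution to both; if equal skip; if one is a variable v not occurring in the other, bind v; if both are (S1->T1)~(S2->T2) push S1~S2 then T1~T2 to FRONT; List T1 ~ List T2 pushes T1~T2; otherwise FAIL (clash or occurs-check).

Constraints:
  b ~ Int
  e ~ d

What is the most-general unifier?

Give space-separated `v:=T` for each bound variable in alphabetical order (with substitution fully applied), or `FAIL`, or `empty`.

Answer: b:=Int e:=d

Derivation:
step 1: unify b ~ Int  [subst: {-} | 1 pending]
  bind b := Int
step 2: unify e ~ d  [subst: {b:=Int} | 0 pending]
  bind e := d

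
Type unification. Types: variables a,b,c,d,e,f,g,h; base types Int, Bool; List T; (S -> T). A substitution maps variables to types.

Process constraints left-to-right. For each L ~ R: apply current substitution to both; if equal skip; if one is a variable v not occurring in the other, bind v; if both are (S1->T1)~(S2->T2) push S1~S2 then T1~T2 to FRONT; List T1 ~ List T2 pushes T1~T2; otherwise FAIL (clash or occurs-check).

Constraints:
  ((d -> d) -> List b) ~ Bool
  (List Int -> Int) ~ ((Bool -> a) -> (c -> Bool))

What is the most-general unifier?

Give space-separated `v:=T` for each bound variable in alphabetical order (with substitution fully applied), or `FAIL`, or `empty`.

Answer: FAIL

Derivation:
step 1: unify ((d -> d) -> List b) ~ Bool  [subst: {-} | 1 pending]
  clash: ((d -> d) -> List b) vs Bool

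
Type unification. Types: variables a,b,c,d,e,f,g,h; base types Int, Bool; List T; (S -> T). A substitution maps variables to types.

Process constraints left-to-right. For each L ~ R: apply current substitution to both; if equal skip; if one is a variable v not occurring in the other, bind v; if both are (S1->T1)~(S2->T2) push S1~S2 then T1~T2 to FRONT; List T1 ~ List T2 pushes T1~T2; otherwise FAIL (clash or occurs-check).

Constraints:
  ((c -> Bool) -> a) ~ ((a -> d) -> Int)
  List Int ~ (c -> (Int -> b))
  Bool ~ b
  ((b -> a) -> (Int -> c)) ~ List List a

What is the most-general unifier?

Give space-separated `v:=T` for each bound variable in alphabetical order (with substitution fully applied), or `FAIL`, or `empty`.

step 1: unify ((c -> Bool) -> a) ~ ((a -> d) -> Int)  [subst: {-} | 3 pending]
  -> decompose arrow: push (c -> Bool)~(a -> d), a~Int
step 2: unify (c -> Bool) ~ (a -> d)  [subst: {-} | 4 pending]
  -> decompose arrow: push c~a, Bool~d
step 3: unify c ~ a  [subst: {-} | 5 pending]
  bind c := a
step 4: unify Bool ~ d  [subst: {c:=a} | 4 pending]
  bind d := Bool
step 5: unify a ~ Int  [subst: {c:=a, d:=Bool} | 3 pending]
  bind a := Int
step 6: unify List Int ~ (Int -> (Int -> b))  [subst: {c:=a, d:=Bool, a:=Int} | 2 pending]
  clash: List Int vs (Int -> (Int -> b))

Answer: FAIL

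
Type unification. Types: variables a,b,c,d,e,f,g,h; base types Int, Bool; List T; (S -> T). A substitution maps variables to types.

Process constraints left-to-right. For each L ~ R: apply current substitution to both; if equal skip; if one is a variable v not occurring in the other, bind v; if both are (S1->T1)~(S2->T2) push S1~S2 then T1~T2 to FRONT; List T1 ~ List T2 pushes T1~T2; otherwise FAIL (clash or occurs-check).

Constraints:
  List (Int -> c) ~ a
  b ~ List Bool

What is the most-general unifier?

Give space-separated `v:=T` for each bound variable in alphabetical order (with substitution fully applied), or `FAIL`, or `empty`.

Answer: a:=List (Int -> c) b:=List Bool

Derivation:
step 1: unify List (Int -> c) ~ a  [subst: {-} | 1 pending]
  bind a := List (Int -> c)
step 2: unify b ~ List Bool  [subst: {a:=List (Int -> c)} | 0 pending]
  bind b := List Bool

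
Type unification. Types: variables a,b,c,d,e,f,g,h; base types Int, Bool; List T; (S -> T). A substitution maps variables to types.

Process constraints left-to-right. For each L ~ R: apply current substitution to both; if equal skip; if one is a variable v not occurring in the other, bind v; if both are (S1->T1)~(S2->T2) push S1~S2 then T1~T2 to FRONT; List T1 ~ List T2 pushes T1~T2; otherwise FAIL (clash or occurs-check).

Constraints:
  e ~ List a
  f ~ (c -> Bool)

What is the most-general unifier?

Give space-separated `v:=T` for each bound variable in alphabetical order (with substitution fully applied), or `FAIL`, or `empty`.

Answer: e:=List a f:=(c -> Bool)

Derivation:
step 1: unify e ~ List a  [subst: {-} | 1 pending]
  bind e := List a
step 2: unify f ~ (c -> Bool)  [subst: {e:=List a} | 0 pending]
  bind f := (c -> Bool)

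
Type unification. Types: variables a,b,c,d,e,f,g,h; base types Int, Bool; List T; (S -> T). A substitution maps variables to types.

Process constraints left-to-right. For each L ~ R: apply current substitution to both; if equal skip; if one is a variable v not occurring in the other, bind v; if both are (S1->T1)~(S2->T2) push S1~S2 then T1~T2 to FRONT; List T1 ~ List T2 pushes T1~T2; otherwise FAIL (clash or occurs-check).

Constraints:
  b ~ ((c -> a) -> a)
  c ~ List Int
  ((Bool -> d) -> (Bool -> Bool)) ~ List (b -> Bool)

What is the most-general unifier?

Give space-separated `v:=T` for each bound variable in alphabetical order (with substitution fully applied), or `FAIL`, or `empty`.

step 1: unify b ~ ((c -> a) -> a)  [subst: {-} | 2 pending]
  bind b := ((c -> a) -> a)
step 2: unify c ~ List Int  [subst: {b:=((c -> a) -> a)} | 1 pending]
  bind c := List Int
step 3: unify ((Bool -> d) -> (Bool -> Bool)) ~ List (((List Int -> a) -> a) -> Bool)  [subst: {b:=((c -> a) -> a), c:=List Int} | 0 pending]
  clash: ((Bool -> d) -> (Bool -> Bool)) vs List (((List Int -> a) -> a) -> Bool)

Answer: FAIL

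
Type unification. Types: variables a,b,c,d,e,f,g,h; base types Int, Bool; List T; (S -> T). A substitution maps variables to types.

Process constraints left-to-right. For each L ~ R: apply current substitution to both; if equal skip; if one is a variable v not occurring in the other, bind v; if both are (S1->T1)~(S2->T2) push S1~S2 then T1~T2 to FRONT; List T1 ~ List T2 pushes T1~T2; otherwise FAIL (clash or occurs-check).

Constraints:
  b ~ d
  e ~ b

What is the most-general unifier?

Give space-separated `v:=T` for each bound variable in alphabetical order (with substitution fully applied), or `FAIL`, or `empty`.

Answer: b:=d e:=d

Derivation:
step 1: unify b ~ d  [subst: {-} | 1 pending]
  bind b := d
step 2: unify e ~ d  [subst: {b:=d} | 0 pending]
  bind e := d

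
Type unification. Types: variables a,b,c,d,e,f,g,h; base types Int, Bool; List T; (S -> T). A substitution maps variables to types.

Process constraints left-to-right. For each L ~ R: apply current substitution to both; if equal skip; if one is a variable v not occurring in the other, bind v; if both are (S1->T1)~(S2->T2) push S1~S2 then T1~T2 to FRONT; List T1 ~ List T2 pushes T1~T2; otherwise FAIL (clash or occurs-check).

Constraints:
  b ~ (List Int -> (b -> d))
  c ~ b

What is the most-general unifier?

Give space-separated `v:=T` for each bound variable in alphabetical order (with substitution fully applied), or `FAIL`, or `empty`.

step 1: unify b ~ (List Int -> (b -> d))  [subst: {-} | 1 pending]
  occurs-check fail: b in (List Int -> (b -> d))

Answer: FAIL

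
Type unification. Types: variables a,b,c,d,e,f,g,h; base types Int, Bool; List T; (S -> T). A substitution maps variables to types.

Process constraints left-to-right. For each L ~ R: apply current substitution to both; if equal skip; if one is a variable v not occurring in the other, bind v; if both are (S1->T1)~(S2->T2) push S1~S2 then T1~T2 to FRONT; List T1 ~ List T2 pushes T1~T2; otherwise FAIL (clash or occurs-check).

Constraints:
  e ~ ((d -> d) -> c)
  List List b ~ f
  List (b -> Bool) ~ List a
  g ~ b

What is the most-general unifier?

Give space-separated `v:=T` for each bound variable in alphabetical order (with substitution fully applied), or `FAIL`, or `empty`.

Answer: a:=(b -> Bool) e:=((d -> d) -> c) f:=List List b g:=b

Derivation:
step 1: unify e ~ ((d -> d) -> c)  [subst: {-} | 3 pending]
  bind e := ((d -> d) -> c)
step 2: unify List List b ~ f  [subst: {e:=((d -> d) -> c)} | 2 pending]
  bind f := List List b
step 3: unify List (b -> Bool) ~ List a  [subst: {e:=((d -> d) -> c), f:=List List b} | 1 pending]
  -> decompose List: push (b -> Bool)~a
step 4: unify (b -> Bool) ~ a  [subst: {e:=((d -> d) -> c), f:=List List b} | 1 pending]
  bind a := (b -> Bool)
step 5: unify g ~ b  [subst: {e:=((d -> d) -> c), f:=List List b, a:=(b -> Bool)} | 0 pending]
  bind g := b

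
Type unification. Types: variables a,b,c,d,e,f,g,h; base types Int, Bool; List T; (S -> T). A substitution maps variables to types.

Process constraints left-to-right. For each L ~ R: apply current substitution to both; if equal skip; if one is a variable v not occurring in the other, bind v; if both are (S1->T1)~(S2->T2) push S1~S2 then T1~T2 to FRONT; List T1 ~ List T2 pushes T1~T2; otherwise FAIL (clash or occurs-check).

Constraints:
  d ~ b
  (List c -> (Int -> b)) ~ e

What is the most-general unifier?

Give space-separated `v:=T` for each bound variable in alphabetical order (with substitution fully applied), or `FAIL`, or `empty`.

Answer: d:=b e:=(List c -> (Int -> b))

Derivation:
step 1: unify d ~ b  [subst: {-} | 1 pending]
  bind d := b
step 2: unify (List c -> (Int -> b)) ~ e  [subst: {d:=b} | 0 pending]
  bind e := (List c -> (Int -> b))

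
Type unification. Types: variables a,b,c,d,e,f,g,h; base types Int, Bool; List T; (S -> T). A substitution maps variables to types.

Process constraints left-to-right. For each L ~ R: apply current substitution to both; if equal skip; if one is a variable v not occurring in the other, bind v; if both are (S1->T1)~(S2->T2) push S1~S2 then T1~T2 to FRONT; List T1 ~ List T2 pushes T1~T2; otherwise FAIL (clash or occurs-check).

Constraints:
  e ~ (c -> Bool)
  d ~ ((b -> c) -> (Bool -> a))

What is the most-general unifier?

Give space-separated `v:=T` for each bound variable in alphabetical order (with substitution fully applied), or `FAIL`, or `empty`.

Answer: d:=((b -> c) -> (Bool -> a)) e:=(c -> Bool)

Derivation:
step 1: unify e ~ (c -> Bool)  [subst: {-} | 1 pending]
  bind e := (c -> Bool)
step 2: unify d ~ ((b -> c) -> (Bool -> a))  [subst: {e:=(c -> Bool)} | 0 pending]
  bind d := ((b -> c) -> (Bool -> a))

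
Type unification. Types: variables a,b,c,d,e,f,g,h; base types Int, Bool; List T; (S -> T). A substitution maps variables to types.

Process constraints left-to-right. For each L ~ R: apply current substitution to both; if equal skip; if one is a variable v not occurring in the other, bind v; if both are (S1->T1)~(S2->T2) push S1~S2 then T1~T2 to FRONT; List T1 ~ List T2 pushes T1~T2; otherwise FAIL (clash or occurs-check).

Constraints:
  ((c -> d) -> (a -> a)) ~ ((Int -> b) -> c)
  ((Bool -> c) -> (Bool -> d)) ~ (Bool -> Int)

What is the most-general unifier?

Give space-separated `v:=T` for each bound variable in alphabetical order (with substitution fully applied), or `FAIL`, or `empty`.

step 1: unify ((c -> d) -> (a -> a)) ~ ((Int -> b) -> c)  [subst: {-} | 1 pending]
  -> decompose arrow: push (c -> d)~(Int -> b), (a -> a)~c
step 2: unify (c -> d) ~ (Int -> b)  [subst: {-} | 2 pending]
  -> decompose arrow: push c~Int, d~b
step 3: unify c ~ Int  [subst: {-} | 3 pending]
  bind c := Int
step 4: unify d ~ b  [subst: {c:=Int} | 2 pending]
  bind d := b
step 5: unify (a -> a) ~ Int  [subst: {c:=Int, d:=b} | 1 pending]
  clash: (a -> a) vs Int

Answer: FAIL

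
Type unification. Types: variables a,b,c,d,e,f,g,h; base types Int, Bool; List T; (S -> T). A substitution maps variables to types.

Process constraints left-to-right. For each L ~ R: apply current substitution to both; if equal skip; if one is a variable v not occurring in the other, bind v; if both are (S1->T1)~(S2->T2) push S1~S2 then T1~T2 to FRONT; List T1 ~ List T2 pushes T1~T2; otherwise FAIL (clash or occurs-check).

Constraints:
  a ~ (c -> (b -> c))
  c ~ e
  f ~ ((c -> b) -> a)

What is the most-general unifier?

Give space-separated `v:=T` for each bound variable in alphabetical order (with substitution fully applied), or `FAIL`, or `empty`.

Answer: a:=(e -> (b -> e)) c:=e f:=((e -> b) -> (e -> (b -> e)))

Derivation:
step 1: unify a ~ (c -> (b -> c))  [subst: {-} | 2 pending]
  bind a := (c -> (b -> c))
step 2: unify c ~ e  [subst: {a:=(c -> (b -> c))} | 1 pending]
  bind c := e
step 3: unify f ~ ((e -> b) -> (e -> (b -> e)))  [subst: {a:=(c -> (b -> c)), c:=e} | 0 pending]
  bind f := ((e -> b) -> (e -> (b -> e)))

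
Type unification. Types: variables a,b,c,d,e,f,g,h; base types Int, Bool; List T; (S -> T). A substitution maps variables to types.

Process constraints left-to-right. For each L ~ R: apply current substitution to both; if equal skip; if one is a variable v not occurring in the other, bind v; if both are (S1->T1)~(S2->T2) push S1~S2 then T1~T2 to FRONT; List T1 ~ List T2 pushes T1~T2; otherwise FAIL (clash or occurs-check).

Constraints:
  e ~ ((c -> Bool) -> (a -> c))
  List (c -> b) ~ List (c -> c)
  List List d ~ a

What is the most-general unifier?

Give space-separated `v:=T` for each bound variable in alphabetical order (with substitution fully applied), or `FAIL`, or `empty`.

Answer: a:=List List d b:=c e:=((c -> Bool) -> (List List d -> c))

Derivation:
step 1: unify e ~ ((c -> Bool) -> (a -> c))  [subst: {-} | 2 pending]
  bind e := ((c -> Bool) -> (a -> c))
step 2: unify List (c -> b) ~ List (c -> c)  [subst: {e:=((c -> Bool) -> (a -> c))} | 1 pending]
  -> decompose List: push (c -> b)~(c -> c)
step 3: unify (c -> b) ~ (c -> c)  [subst: {e:=((c -> Bool) -> (a -> c))} | 1 pending]
  -> decompose arrow: push c~c, b~c
step 4: unify c ~ c  [subst: {e:=((c -> Bool) -> (a -> c))} | 2 pending]
  -> identical, skip
step 5: unify b ~ c  [subst: {e:=((c -> Bool) -> (a -> c))} | 1 pending]
  bind b := c
step 6: unify List List d ~ a  [subst: {e:=((c -> Bool) -> (a -> c)), b:=c} | 0 pending]
  bind a := List List d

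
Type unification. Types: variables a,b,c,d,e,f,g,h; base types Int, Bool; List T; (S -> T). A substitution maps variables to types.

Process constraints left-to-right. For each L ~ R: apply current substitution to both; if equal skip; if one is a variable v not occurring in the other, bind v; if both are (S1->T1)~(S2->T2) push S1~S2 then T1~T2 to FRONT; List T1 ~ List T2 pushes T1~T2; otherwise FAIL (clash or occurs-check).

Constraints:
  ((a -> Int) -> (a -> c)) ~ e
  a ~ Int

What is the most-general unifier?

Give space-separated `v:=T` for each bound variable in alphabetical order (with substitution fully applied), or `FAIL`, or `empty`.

step 1: unify ((a -> Int) -> (a -> c)) ~ e  [subst: {-} | 1 pending]
  bind e := ((a -> Int) -> (a -> c))
step 2: unify a ~ Int  [subst: {e:=((a -> Int) -> (a -> c))} | 0 pending]
  bind a := Int

Answer: a:=Int e:=((Int -> Int) -> (Int -> c))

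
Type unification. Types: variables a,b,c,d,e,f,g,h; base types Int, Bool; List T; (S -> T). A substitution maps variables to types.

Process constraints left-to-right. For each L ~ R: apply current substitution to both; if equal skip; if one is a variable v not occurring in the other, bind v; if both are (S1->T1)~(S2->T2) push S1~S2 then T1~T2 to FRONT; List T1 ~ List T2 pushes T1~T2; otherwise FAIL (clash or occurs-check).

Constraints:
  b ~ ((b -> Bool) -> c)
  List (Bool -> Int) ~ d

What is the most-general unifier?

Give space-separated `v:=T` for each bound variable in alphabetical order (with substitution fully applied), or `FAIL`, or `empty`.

Answer: FAIL

Derivation:
step 1: unify b ~ ((b -> Bool) -> c)  [subst: {-} | 1 pending]
  occurs-check fail: b in ((b -> Bool) -> c)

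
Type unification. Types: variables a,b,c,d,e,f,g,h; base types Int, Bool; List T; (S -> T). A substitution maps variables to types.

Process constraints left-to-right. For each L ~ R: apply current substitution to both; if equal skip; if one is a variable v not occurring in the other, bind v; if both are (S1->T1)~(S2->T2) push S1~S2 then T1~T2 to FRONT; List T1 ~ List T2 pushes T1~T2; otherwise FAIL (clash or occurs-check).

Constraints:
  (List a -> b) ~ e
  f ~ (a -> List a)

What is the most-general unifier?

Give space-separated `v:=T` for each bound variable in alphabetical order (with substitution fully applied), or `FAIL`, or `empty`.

Answer: e:=(List a -> b) f:=(a -> List a)

Derivation:
step 1: unify (List a -> b) ~ e  [subst: {-} | 1 pending]
  bind e := (List a -> b)
step 2: unify f ~ (a -> List a)  [subst: {e:=(List a -> b)} | 0 pending]
  bind f := (a -> List a)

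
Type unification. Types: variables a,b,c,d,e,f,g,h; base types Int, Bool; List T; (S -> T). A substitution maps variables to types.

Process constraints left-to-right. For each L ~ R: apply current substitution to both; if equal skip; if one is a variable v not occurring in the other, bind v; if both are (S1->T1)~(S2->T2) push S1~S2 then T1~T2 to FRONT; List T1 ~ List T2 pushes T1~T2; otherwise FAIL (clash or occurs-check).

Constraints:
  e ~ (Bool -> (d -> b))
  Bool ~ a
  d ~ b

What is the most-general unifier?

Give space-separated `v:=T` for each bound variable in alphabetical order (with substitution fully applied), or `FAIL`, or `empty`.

step 1: unify e ~ (Bool -> (d -> b))  [subst: {-} | 2 pending]
  bind e := (Bool -> (d -> b))
step 2: unify Bool ~ a  [subst: {e:=(Bool -> (d -> b))} | 1 pending]
  bind a := Bool
step 3: unify d ~ b  [subst: {e:=(Bool -> (d -> b)), a:=Bool} | 0 pending]
  bind d := b

Answer: a:=Bool d:=b e:=(Bool -> (b -> b))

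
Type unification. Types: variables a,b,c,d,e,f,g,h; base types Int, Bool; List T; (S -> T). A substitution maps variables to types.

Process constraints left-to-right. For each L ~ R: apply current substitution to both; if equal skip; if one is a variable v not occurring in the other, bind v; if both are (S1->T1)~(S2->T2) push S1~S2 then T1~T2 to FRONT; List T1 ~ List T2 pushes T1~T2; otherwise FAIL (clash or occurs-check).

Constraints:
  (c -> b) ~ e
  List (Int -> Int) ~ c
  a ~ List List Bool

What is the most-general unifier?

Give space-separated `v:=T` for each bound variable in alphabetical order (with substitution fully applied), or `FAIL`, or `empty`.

step 1: unify (c -> b) ~ e  [subst: {-} | 2 pending]
  bind e := (c -> b)
step 2: unify List (Int -> Int) ~ c  [subst: {e:=(c -> b)} | 1 pending]
  bind c := List (Int -> Int)
step 3: unify a ~ List List Bool  [subst: {e:=(c -> b), c:=List (Int -> Int)} | 0 pending]
  bind a := List List Bool

Answer: a:=List List Bool c:=List (Int -> Int) e:=(List (Int -> Int) -> b)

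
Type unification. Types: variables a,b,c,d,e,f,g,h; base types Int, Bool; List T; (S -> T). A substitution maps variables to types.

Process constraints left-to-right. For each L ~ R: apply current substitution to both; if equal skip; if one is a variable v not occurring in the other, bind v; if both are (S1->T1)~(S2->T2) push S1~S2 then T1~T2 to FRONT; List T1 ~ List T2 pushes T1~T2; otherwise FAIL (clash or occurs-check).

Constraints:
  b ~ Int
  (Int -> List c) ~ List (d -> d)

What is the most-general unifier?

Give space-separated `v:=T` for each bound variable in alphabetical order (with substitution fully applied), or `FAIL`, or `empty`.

Answer: FAIL

Derivation:
step 1: unify b ~ Int  [subst: {-} | 1 pending]
  bind b := Int
step 2: unify (Int -> List c) ~ List (d -> d)  [subst: {b:=Int} | 0 pending]
  clash: (Int -> List c) vs List (d -> d)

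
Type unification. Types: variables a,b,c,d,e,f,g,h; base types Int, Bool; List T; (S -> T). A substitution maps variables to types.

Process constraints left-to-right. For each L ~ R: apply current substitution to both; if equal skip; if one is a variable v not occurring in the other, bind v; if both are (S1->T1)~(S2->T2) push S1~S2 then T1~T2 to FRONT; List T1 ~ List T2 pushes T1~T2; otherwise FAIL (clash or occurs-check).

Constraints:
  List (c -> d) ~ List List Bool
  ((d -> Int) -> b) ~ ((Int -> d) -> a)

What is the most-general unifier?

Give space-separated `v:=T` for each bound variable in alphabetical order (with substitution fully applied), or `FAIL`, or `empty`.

step 1: unify List (c -> d) ~ List List Bool  [subst: {-} | 1 pending]
  -> decompose List: push (c -> d)~List Bool
step 2: unify (c -> d) ~ List Bool  [subst: {-} | 1 pending]
  clash: (c -> d) vs List Bool

Answer: FAIL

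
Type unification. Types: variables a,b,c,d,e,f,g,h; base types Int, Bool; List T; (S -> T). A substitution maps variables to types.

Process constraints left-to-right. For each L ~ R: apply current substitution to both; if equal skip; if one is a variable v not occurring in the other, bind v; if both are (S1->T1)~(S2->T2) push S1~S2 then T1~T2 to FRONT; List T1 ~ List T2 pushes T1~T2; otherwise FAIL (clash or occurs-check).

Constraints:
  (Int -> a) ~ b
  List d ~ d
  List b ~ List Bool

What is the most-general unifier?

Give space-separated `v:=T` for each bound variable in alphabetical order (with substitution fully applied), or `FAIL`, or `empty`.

step 1: unify (Int -> a) ~ b  [subst: {-} | 2 pending]
  bind b := (Int -> a)
step 2: unify List d ~ d  [subst: {b:=(Int -> a)} | 1 pending]
  occurs-check fail

Answer: FAIL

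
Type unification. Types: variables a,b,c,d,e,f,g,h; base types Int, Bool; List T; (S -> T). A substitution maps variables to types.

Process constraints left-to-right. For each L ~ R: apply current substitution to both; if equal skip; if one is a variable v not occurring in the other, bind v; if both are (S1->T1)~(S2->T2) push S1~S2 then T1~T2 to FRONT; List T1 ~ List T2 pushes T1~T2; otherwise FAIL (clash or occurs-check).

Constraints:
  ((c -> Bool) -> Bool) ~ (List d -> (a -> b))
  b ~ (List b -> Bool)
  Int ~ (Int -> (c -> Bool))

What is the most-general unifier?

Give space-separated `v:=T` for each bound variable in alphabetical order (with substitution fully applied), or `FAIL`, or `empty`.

Answer: FAIL

Derivation:
step 1: unify ((c -> Bool) -> Bool) ~ (List d -> (a -> b))  [subst: {-} | 2 pending]
  -> decompose arrow: push (c -> Bool)~List d, Bool~(a -> b)
step 2: unify (c -> Bool) ~ List d  [subst: {-} | 3 pending]
  clash: (c -> Bool) vs List d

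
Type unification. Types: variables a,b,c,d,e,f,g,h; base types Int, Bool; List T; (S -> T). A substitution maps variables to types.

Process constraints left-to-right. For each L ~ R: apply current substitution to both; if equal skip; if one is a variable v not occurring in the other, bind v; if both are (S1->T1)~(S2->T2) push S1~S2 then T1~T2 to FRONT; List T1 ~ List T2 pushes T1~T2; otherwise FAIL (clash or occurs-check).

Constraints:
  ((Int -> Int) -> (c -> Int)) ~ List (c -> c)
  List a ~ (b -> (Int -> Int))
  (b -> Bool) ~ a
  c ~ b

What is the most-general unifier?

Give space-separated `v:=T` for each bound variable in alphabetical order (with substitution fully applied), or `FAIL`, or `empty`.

Answer: FAIL

Derivation:
step 1: unify ((Int -> Int) -> (c -> Int)) ~ List (c -> c)  [subst: {-} | 3 pending]
  clash: ((Int -> Int) -> (c -> Int)) vs List (c -> c)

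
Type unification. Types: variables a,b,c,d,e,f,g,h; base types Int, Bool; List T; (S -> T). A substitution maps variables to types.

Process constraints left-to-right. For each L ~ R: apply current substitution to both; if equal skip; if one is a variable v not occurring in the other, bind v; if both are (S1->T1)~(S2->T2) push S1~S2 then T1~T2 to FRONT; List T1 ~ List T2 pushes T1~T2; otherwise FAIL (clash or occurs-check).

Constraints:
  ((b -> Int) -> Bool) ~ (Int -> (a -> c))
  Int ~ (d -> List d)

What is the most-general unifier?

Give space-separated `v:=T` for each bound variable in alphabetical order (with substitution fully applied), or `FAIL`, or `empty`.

Answer: FAIL

Derivation:
step 1: unify ((b -> Int) -> Bool) ~ (Int -> (a -> c))  [subst: {-} | 1 pending]
  -> decompose arrow: push (b -> Int)~Int, Bool~(a -> c)
step 2: unify (b -> Int) ~ Int  [subst: {-} | 2 pending]
  clash: (b -> Int) vs Int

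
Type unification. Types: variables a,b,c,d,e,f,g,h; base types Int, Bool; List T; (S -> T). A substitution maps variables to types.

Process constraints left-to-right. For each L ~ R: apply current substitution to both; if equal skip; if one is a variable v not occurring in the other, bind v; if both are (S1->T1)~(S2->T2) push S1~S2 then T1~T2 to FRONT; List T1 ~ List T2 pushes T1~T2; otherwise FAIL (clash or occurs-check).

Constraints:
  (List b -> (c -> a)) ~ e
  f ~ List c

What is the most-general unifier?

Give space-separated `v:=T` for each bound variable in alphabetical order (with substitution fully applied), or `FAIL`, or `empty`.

step 1: unify (List b -> (c -> a)) ~ e  [subst: {-} | 1 pending]
  bind e := (List b -> (c -> a))
step 2: unify f ~ List c  [subst: {e:=(List b -> (c -> a))} | 0 pending]
  bind f := List c

Answer: e:=(List b -> (c -> a)) f:=List c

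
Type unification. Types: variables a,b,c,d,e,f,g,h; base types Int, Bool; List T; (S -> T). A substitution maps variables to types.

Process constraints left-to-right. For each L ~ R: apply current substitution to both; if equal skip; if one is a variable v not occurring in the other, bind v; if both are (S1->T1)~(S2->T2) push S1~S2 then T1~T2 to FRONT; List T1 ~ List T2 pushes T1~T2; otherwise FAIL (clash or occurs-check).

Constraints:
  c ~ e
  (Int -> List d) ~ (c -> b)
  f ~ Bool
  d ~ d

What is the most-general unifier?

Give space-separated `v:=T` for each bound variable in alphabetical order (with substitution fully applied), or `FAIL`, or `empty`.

Answer: b:=List d c:=Int e:=Int f:=Bool

Derivation:
step 1: unify c ~ e  [subst: {-} | 3 pending]
  bind c := e
step 2: unify (Int -> List d) ~ (e -> b)  [subst: {c:=e} | 2 pending]
  -> decompose arrow: push Int~e, List d~b
step 3: unify Int ~ e  [subst: {c:=e} | 3 pending]
  bind e := Int
step 4: unify List d ~ b  [subst: {c:=e, e:=Int} | 2 pending]
  bind b := List d
step 5: unify f ~ Bool  [subst: {c:=e, e:=Int, b:=List d} | 1 pending]
  bind f := Bool
step 6: unify d ~ d  [subst: {c:=e, e:=Int, b:=List d, f:=Bool} | 0 pending]
  -> identical, skip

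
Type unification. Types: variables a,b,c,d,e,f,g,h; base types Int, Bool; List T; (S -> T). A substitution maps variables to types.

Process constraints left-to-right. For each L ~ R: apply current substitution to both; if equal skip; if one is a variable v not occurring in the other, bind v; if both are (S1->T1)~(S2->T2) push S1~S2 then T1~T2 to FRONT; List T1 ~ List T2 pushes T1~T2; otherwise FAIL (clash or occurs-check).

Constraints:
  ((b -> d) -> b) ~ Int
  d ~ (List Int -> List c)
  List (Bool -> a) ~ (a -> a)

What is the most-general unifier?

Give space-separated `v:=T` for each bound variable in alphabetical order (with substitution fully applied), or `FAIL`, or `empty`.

step 1: unify ((b -> d) -> b) ~ Int  [subst: {-} | 2 pending]
  clash: ((b -> d) -> b) vs Int

Answer: FAIL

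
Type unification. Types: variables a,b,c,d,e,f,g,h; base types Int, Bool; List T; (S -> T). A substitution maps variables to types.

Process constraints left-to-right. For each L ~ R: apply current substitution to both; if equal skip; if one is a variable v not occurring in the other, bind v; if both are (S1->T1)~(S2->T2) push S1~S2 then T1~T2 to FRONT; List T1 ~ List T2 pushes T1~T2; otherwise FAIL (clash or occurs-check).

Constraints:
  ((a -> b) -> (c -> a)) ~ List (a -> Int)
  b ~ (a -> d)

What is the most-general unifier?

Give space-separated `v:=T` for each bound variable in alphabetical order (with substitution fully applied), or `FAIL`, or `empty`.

step 1: unify ((a -> b) -> (c -> a)) ~ List (a -> Int)  [subst: {-} | 1 pending]
  clash: ((a -> b) -> (c -> a)) vs List (a -> Int)

Answer: FAIL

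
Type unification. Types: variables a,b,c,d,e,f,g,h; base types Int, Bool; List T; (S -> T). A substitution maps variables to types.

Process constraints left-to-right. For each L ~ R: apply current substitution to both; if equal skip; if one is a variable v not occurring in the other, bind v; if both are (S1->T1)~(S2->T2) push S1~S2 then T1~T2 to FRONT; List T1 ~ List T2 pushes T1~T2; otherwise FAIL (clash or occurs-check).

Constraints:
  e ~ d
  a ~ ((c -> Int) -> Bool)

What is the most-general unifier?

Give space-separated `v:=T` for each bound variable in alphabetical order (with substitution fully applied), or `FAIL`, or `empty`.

Answer: a:=((c -> Int) -> Bool) e:=d

Derivation:
step 1: unify e ~ d  [subst: {-} | 1 pending]
  bind e := d
step 2: unify a ~ ((c -> Int) -> Bool)  [subst: {e:=d} | 0 pending]
  bind a := ((c -> Int) -> Bool)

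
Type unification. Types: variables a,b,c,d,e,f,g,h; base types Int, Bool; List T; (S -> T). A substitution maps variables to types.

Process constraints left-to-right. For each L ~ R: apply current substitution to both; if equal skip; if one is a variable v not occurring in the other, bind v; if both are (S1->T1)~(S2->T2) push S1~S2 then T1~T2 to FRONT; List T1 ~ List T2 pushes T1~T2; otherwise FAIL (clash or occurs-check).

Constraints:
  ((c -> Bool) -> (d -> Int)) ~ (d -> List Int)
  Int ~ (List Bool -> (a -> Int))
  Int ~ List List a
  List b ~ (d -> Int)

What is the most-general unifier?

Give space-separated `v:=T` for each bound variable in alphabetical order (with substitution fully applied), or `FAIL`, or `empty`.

step 1: unify ((c -> Bool) -> (d -> Int)) ~ (d -> List Int)  [subst: {-} | 3 pending]
  -> decompose arrow: push (c -> Bool)~d, (d -> Int)~List Int
step 2: unify (c -> Bool) ~ d  [subst: {-} | 4 pending]
  bind d := (c -> Bool)
step 3: unify ((c -> Bool) -> Int) ~ List Int  [subst: {d:=(c -> Bool)} | 3 pending]
  clash: ((c -> Bool) -> Int) vs List Int

Answer: FAIL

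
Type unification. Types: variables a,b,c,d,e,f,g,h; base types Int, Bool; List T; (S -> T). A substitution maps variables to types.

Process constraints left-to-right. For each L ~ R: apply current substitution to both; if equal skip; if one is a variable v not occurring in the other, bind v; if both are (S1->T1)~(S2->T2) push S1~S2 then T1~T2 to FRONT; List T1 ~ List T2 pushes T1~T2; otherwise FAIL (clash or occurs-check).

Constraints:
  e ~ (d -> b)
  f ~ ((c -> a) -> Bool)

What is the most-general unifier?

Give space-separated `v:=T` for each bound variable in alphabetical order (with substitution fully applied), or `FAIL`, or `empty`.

Answer: e:=(d -> b) f:=((c -> a) -> Bool)

Derivation:
step 1: unify e ~ (d -> b)  [subst: {-} | 1 pending]
  bind e := (d -> b)
step 2: unify f ~ ((c -> a) -> Bool)  [subst: {e:=(d -> b)} | 0 pending]
  bind f := ((c -> a) -> Bool)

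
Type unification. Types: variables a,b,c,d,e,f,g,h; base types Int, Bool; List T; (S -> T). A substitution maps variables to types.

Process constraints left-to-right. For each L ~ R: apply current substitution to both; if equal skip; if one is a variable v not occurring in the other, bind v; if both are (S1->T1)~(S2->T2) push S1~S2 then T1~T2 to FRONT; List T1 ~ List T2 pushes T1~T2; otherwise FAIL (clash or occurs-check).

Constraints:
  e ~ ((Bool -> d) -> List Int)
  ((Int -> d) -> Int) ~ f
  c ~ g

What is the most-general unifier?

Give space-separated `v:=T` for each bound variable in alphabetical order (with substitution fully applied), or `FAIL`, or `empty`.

Answer: c:=g e:=((Bool -> d) -> List Int) f:=((Int -> d) -> Int)

Derivation:
step 1: unify e ~ ((Bool -> d) -> List Int)  [subst: {-} | 2 pending]
  bind e := ((Bool -> d) -> List Int)
step 2: unify ((Int -> d) -> Int) ~ f  [subst: {e:=((Bool -> d) -> List Int)} | 1 pending]
  bind f := ((Int -> d) -> Int)
step 3: unify c ~ g  [subst: {e:=((Bool -> d) -> List Int), f:=((Int -> d) -> Int)} | 0 pending]
  bind c := g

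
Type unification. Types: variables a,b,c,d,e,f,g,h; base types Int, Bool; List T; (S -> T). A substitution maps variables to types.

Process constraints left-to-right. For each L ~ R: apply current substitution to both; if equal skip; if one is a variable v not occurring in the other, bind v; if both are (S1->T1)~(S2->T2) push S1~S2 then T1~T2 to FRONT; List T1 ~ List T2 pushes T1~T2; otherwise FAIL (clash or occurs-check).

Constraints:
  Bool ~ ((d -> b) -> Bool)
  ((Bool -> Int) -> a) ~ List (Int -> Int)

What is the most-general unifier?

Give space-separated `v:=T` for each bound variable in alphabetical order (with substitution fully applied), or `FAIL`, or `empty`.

Answer: FAIL

Derivation:
step 1: unify Bool ~ ((d -> b) -> Bool)  [subst: {-} | 1 pending]
  clash: Bool vs ((d -> b) -> Bool)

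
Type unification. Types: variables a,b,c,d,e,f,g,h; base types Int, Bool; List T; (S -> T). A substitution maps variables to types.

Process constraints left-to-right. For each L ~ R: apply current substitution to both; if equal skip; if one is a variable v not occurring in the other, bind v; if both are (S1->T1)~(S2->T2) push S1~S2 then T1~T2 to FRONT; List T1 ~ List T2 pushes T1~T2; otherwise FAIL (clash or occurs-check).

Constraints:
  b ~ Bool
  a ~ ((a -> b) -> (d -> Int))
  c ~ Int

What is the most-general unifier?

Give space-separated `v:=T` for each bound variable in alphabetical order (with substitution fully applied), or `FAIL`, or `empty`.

Answer: FAIL

Derivation:
step 1: unify b ~ Bool  [subst: {-} | 2 pending]
  bind b := Bool
step 2: unify a ~ ((a -> Bool) -> (d -> Int))  [subst: {b:=Bool} | 1 pending]
  occurs-check fail: a in ((a -> Bool) -> (d -> Int))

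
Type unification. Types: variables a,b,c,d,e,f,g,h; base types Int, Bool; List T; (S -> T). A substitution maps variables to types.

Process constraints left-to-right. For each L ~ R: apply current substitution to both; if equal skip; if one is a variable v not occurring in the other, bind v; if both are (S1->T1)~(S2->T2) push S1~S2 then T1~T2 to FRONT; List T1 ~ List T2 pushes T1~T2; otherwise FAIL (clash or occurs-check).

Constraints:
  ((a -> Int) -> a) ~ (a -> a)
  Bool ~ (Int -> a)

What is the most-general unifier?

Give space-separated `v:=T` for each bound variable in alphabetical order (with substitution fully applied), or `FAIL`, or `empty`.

step 1: unify ((a -> Int) -> a) ~ (a -> a)  [subst: {-} | 1 pending]
  -> decompose arrow: push (a -> Int)~a, a~a
step 2: unify (a -> Int) ~ a  [subst: {-} | 2 pending]
  occurs-check fail

Answer: FAIL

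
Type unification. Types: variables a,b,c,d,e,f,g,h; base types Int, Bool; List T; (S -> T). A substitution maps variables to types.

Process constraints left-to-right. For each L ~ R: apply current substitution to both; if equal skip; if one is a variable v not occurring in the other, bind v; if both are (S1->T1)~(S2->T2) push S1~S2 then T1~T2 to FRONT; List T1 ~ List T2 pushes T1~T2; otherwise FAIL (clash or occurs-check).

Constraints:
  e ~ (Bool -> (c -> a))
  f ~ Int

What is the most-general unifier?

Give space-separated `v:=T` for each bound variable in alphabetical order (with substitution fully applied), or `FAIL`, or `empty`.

Answer: e:=(Bool -> (c -> a)) f:=Int

Derivation:
step 1: unify e ~ (Bool -> (c -> a))  [subst: {-} | 1 pending]
  bind e := (Bool -> (c -> a))
step 2: unify f ~ Int  [subst: {e:=(Bool -> (c -> a))} | 0 pending]
  bind f := Int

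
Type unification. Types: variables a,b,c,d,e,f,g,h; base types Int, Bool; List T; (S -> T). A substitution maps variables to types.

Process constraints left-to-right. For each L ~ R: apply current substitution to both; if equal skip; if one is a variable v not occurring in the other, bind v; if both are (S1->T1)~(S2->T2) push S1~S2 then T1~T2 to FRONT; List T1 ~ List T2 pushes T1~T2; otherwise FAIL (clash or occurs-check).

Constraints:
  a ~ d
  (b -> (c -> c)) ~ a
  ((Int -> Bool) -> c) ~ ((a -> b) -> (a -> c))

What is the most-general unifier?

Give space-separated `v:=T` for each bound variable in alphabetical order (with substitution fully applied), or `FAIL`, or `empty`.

Answer: FAIL

Derivation:
step 1: unify a ~ d  [subst: {-} | 2 pending]
  bind a := d
step 2: unify (b -> (c -> c)) ~ d  [subst: {a:=d} | 1 pending]
  bind d := (b -> (c -> c))
step 3: unify ((Int -> Bool) -> c) ~ (((b -> (c -> c)) -> b) -> ((b -> (c -> c)) -> c))  [subst: {a:=d, d:=(b -> (c -> c))} | 0 pending]
  -> decompose arrow: push (Int -> Bool)~((b -> (c -> c)) -> b), c~((b -> (c -> c)) -> c)
step 4: unify (Int -> Bool) ~ ((b -> (c -> c)) -> b)  [subst: {a:=d, d:=(b -> (c -> c))} | 1 pending]
  -> decompose arrow: push Int~(b -> (c -> c)), Bool~b
step 5: unify Int ~ (b -> (c -> c))  [subst: {a:=d, d:=(b -> (c -> c))} | 2 pending]
  clash: Int vs (b -> (c -> c))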